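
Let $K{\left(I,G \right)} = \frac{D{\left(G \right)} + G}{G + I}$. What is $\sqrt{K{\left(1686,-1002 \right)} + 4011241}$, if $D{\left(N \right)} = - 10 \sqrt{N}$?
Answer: $\frac{\sqrt{52130068998 - 190 i \sqrt{1002}}}{114} \approx 2002.8 - 0.00011553 i$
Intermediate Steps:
$K{\left(I,G \right)} = \frac{G - 10 \sqrt{G}}{G + I}$ ($K{\left(I,G \right)} = \frac{- 10 \sqrt{G} + G}{G + I} = \frac{G - 10 \sqrt{G}}{G + I}$)
$\sqrt{K{\left(1686,-1002 \right)} + 4011241} = \sqrt{\frac{-1002 - 10 \sqrt{-1002}}{-1002 + 1686} + 4011241} = \sqrt{\frac{-1002 - 10 i \sqrt{1002}}{684} + 4011241} = \sqrt{\left(- \frac{167}{114} - \frac{5 i \sqrt{1002}}{342}\right) + 4011241} = \sqrt{\frac{457281307}{114} - \frac{5 i \sqrt{1002}}{342}}$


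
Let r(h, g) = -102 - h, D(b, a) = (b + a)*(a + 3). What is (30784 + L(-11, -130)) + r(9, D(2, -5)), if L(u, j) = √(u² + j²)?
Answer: 30673 + √17021 ≈ 30803.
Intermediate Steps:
D(b, a) = (3 + a)*(a + b) (D(b, a) = (a + b)*(3 + a) = (3 + a)*(a + b))
L(u, j) = √(j² + u²)
(30784 + L(-11, -130)) + r(9, D(2, -5)) = (30784 + √((-130)² + (-11)²)) + (-102 - 1*9) = (30784 + √(16900 + 121)) + (-102 - 9) = (30784 + √17021) - 111 = 30673 + √17021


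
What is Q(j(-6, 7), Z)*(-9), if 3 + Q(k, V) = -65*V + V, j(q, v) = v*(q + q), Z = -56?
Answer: -32229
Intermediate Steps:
j(q, v) = 2*q*v (j(q, v) = v*(2*q) = 2*q*v)
Q(k, V) = -3 - 64*V (Q(k, V) = -3 + (-65*V + V) = -3 - 64*V)
Q(j(-6, 7), Z)*(-9) = (-3 - 64*(-56))*(-9) = (-3 + 3584)*(-9) = 3581*(-9) = -32229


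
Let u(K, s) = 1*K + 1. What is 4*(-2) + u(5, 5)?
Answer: -2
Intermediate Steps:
u(K, s) = 1 + K (u(K, s) = K + 1 = 1 + K)
4*(-2) + u(5, 5) = 4*(-2) + (1 + 5) = -8 + 6 = -2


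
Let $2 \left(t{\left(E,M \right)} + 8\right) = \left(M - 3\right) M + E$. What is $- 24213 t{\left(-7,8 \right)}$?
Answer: $- \frac{411621}{2} \approx -2.0581 \cdot 10^{5}$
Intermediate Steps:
$t{\left(E,M \right)} = -8 + \frac{E}{2} + \frac{M \left(-3 + M\right)}{2}$ ($t{\left(E,M \right)} = -8 + \frac{\left(M - 3\right) M + E}{2} = -8 + \frac{\left(-3 + M\right) M + E}{2} = -8 + \frac{M \left(-3 + M\right) + E}{2} = -8 + \frac{E + M \left(-3 + M\right)}{2} = -8 + \left(\frac{E}{2} + \frac{M \left(-3 + M\right)}{2}\right) = -8 + \frac{E}{2} + \frac{M \left(-3 + M\right)}{2}$)
$- 24213 t{\left(-7,8 \right)} = - 24213 \left(-8 + \frac{1}{2} \left(-7\right) + \frac{8^{2}}{2} - 12\right) = - 24213 \left(-8 - \frac{7}{2} + \frac{1}{2} \cdot 64 - 12\right) = - 24213 \left(-8 - \frac{7}{2} + 32 - 12\right) = \left(-24213\right) \frac{17}{2} = - \frac{411621}{2}$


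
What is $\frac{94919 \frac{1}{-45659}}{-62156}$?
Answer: $\frac{94919}{2837980804} \approx 3.3446 \cdot 10^{-5}$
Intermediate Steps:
$\frac{94919 \frac{1}{-45659}}{-62156} = 94919 \left(- \frac{1}{45659}\right) \left(- \frac{1}{62156}\right) = \left(- \frac{94919}{45659}\right) \left(- \frac{1}{62156}\right) = \frac{94919}{2837980804}$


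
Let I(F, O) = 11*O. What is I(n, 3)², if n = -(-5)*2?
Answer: 1089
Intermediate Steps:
n = 10 (n = -1*(-10) = 10)
I(n, 3)² = (11*3)² = 33² = 1089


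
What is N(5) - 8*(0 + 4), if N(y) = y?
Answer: -27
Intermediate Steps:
N(5) - 8*(0 + 4) = 5 - 8*(0 + 4) = 5 - 8*4 = 5 - 32 = -27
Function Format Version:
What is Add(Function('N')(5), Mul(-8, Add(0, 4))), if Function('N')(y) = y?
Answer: -27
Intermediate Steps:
Add(Function('N')(5), Mul(-8, Add(0, 4))) = Add(5, Mul(-8, Add(0, 4))) = Add(5, Mul(-8, 4)) = Add(5, -32) = -27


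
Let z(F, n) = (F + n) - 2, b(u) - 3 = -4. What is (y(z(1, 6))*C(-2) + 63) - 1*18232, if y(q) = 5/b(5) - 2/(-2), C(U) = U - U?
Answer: -18169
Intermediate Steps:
b(u) = -1 (b(u) = 3 - 4 = -1)
C(U) = 0
z(F, n) = -2 + F + n
y(q) = -4 (y(q) = 5/(-1) - 2/(-2) = 5*(-1) - 2*(-1/2) = -5 + 1 = -4)
(y(z(1, 6))*C(-2) + 63) - 1*18232 = (-4*0 + 63) - 1*18232 = (0 + 63) - 18232 = 63 - 18232 = -18169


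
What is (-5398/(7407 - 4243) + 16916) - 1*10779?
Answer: 9706035/1582 ≈ 6135.3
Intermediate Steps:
(-5398/(7407 - 4243) + 16916) - 1*10779 = (-5398/3164 + 16916) - 10779 = (-5398*1/3164 + 16916) - 10779 = (-2699/1582 + 16916) - 10779 = 26758413/1582 - 10779 = 9706035/1582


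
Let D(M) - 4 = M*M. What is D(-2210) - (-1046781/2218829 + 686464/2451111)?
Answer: 26562670346120567011/5438596169019 ≈ 4.8841e+6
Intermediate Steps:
D(M) = 4 + M² (D(M) = 4 + M*M = 4 + M²)
D(-2210) - (-1046781/2218829 + 686464/2451111) = (4 + (-2210)²) - (-1046781/2218829 + 686464/2451111) = (4 + 4884100) - (-1046781*1/2218829 + 686464*(1/2451111)) = 4884104 - (-1046781/2218829 + 686464/2451111) = 4884104 - 1*(-1042630193035/5438596169019) = 4884104 + 1042630193035/5438596169019 = 26562670346120567011/5438596169019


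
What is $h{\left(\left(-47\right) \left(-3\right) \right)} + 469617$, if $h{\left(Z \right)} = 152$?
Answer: $469769$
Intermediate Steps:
$h{\left(\left(-47\right) \left(-3\right) \right)} + 469617 = 152 + 469617 = 469769$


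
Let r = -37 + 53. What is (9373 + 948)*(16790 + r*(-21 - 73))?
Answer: 157766806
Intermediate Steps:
r = 16
(9373 + 948)*(16790 + r*(-21 - 73)) = (9373 + 948)*(16790 + 16*(-21 - 73)) = 10321*(16790 + 16*(-94)) = 10321*(16790 - 1504) = 10321*15286 = 157766806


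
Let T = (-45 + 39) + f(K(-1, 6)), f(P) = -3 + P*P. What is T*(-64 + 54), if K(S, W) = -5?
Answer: -160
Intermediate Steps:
f(P) = -3 + P²
T = 16 (T = (-45 + 39) + (-3 + (-5)²) = -6 + (-3 + 25) = -6 + 22 = 16)
T*(-64 + 54) = 16*(-64 + 54) = 16*(-10) = -160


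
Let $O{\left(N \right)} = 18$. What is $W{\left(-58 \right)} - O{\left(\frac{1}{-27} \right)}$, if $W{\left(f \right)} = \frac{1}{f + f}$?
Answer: $- \frac{2089}{116} \approx -18.009$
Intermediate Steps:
$W{\left(f \right)} = \frac{1}{2 f}$
$W{\left(-58 \right)} - O{\left(\frac{1}{-27} \right)} = \frac{1}{2 \left(-58\right)} - 18 = \frac{1}{2} \left(- \frac{1}{58}\right) - 18 = - \frac{1}{116} - 18 = - \frac{2089}{116}$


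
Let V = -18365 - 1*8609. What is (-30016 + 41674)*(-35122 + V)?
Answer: -723915168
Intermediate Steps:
V = -26974 (V = -18365 - 8609 = -26974)
(-30016 + 41674)*(-35122 + V) = (-30016 + 41674)*(-35122 - 26974) = 11658*(-62096) = -723915168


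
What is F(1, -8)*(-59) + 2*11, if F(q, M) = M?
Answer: 494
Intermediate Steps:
F(1, -8)*(-59) + 2*11 = -8*(-59) + 2*11 = 472 + 22 = 494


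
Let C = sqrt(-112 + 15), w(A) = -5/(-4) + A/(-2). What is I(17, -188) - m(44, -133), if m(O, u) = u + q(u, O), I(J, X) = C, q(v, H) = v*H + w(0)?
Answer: 23935/4 + I*sqrt(97) ≈ 5983.8 + 9.8489*I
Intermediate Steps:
w(A) = 5/4 - A/2 (w(A) = -5*(-1/4) + A*(-1/2) = 5/4 - A/2)
C = I*sqrt(97) (C = sqrt(-97) = I*sqrt(97) ≈ 9.8489*I)
q(v, H) = 5/4 + H*v (q(v, H) = v*H + (5/4 - 1/2*0) = H*v + (5/4 + 0) = H*v + 5/4 = 5/4 + H*v)
I(J, X) = I*sqrt(97)
m(O, u) = 5/4 + u + O*u (m(O, u) = u + (5/4 + O*u) = 5/4 + u + O*u)
I(17, -188) - m(44, -133) = I*sqrt(97) - (5/4 - 133 + 44*(-133)) = I*sqrt(97) - (5/4 - 133 - 5852) = I*sqrt(97) - 1*(-23935/4) = I*sqrt(97) + 23935/4 = 23935/4 + I*sqrt(97)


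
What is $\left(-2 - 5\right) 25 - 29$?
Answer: $-204$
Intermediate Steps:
$\left(-2 - 5\right) 25 - 29 = \left(-7\right) 25 - 29 = -175 - 29 = -204$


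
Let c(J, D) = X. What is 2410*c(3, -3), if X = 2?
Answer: 4820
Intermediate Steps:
c(J, D) = 2
2410*c(3, -3) = 2410*2 = 4820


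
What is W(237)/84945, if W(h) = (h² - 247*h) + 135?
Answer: -149/5663 ≈ -0.026311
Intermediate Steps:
W(h) = 135 + h² - 247*h
W(237)/84945 = (135 + 237² - 247*237)/84945 = (135 + 56169 - 58539)*(1/84945) = -2235*1/84945 = -149/5663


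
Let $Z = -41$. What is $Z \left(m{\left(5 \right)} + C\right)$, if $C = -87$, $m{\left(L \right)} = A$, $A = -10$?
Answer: $3977$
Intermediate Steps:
$m{\left(L \right)} = -10$
$Z \left(m{\left(5 \right)} + C\right) = - 41 \left(-10 - 87\right) = \left(-41\right) \left(-97\right) = 3977$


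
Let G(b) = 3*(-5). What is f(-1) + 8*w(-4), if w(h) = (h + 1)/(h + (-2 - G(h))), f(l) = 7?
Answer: 13/3 ≈ 4.3333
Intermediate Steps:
G(b) = -15
w(h) = (1 + h)/(13 + h) (w(h) = (h + 1)/(h + (-2 - 1*(-15))) = (1 + h)/(h + (-2 + 15)) = (1 + h)/(h + 13) = (1 + h)/(13 + h))
f(-1) + 8*w(-4) = 7 + 8*((1 - 4)/(13 - 4)) = 7 + 8*(-3/9) = 7 + 8*((⅑)*(-3)) = 7 + 8*(-⅓) = 7 - 8/3 = 13/3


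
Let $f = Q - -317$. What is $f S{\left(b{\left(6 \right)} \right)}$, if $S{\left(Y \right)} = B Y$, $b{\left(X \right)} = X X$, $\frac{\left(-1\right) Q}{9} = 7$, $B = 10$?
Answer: $91440$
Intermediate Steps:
$Q = -63$ ($Q = \left(-9\right) 7 = -63$)
$b{\left(X \right)} = X^{2}$
$S{\left(Y \right)} = 10 Y$
$f = 254$ ($f = -63 - -317 = -63 + 317 = 254$)
$f S{\left(b{\left(6 \right)} \right)} = 254 \cdot 10 \cdot 6^{2} = 254 \cdot 10 \cdot 36 = 254 \cdot 360 = 91440$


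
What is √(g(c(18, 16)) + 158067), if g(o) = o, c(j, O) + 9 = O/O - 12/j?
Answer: 5*√56901/3 ≈ 397.57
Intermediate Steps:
c(j, O) = -8 - 12/j (c(j, O) = -9 + (O/O - 12/j) = -9 + (1 - 12/j) = -8 - 12/j)
√(g(c(18, 16)) + 158067) = √((-8 - 12/18) + 158067) = √((-8 - 12*1/18) + 158067) = √((-8 - ⅔) + 158067) = √(-26/3 + 158067) = √(474175/3) = 5*√56901/3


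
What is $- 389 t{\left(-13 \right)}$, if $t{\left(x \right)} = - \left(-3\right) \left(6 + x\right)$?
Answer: $8169$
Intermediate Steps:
$t{\left(x \right)} = 18 + 3 x$ ($t{\left(x \right)} = - (-18 - 3 x) = 18 + 3 x$)
$- 389 t{\left(-13 \right)} = - 389 \left(18 + 3 \left(-13\right)\right) = - 389 \left(18 - 39\right) = \left(-389\right) \left(-21\right) = 8169$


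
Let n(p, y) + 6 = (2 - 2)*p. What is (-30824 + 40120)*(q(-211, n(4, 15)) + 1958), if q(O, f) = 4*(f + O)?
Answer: 10132640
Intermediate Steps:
n(p, y) = -6 (n(p, y) = -6 + (2 - 2)*p = -6 + 0*p = -6 + 0 = -6)
q(O, f) = 4*O + 4*f (q(O, f) = 4*(O + f) = 4*O + 4*f)
(-30824 + 40120)*(q(-211, n(4, 15)) + 1958) = (-30824 + 40120)*((4*(-211) + 4*(-6)) + 1958) = 9296*((-844 - 24) + 1958) = 9296*(-868 + 1958) = 9296*1090 = 10132640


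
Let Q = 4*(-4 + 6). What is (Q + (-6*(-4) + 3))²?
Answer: 1225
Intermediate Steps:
Q = 8 (Q = 4*2 = 8)
(Q + (-6*(-4) + 3))² = (8 + (-6*(-4) + 3))² = (8 + (24 + 3))² = (8 + 27)² = 35² = 1225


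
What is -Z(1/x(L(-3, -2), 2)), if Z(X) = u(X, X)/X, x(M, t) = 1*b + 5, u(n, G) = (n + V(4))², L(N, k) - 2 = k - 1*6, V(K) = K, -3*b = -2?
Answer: -5041/51 ≈ -98.843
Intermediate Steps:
b = ⅔ (b = -⅓*(-2) = ⅔ ≈ 0.66667)
L(N, k) = -4 + k (L(N, k) = 2 + (k - 1*6) = 2 + (k - 6) = 2 + (-6 + k) = -4 + k)
u(n, G) = (4 + n)² (u(n, G) = (n + 4)² = (4 + n)²)
x(M, t) = 17/3 (x(M, t) = 1*(⅔) + 5 = ⅔ + 5 = 17/3)
Z(X) = (4 + X)²/X
-Z(1/x(L(-3, -2), 2)) = -(4 + 1/(17/3))²/(1/(17/3)) = -(4 + 3/17)²/3/17 = -17*(71/17)²/3 = -17*5041/(3*289) = -1*5041/51 = -5041/51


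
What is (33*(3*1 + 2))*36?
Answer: 5940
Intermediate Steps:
(33*(3*1 + 2))*36 = (33*(3 + 2))*36 = (33*5)*36 = 165*36 = 5940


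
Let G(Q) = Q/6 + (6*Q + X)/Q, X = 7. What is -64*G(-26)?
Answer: -3488/39 ≈ -89.436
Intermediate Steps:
G(Q) = Q/6 + (7 + 6*Q)/Q (G(Q) = Q/6 + (6*Q + 7)/Q = Q*(⅙) + (7 + 6*Q)/Q = Q/6 + (7 + 6*Q)/Q)
-64*G(-26) = -64*(6 + 7/(-26) + (⅙)*(-26)) = -64*(6 + 7*(-1/26) - 13/3) = -64*(6 - 7/26 - 13/3) = -64*109/78 = -3488/39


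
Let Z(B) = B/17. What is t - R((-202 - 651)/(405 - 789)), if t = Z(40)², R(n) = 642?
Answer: -183938/289 ≈ -636.46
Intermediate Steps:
Z(B) = B/17 (Z(B) = B*(1/17) = B/17)
t = 1600/289 (t = ((1/17)*40)² = (40/17)² = 1600/289 ≈ 5.5363)
t - R((-202 - 651)/(405 - 789)) = 1600/289 - 1*642 = 1600/289 - 642 = -183938/289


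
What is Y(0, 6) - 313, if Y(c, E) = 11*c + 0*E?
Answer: -313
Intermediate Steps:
Y(c, E) = 11*c (Y(c, E) = 11*c + 0 = 11*c)
Y(0, 6) - 313 = 11*0 - 313 = 0 - 313 = -313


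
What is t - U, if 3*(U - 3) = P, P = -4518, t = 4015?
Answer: 5518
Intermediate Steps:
U = -1503 (U = 3 + (1/3)*(-4518) = 3 - 1506 = -1503)
t - U = 4015 - 1*(-1503) = 4015 + 1503 = 5518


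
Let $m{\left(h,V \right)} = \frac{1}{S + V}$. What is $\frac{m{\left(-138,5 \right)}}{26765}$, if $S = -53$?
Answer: $- \frac{1}{1284720} \approx -7.7838 \cdot 10^{-7}$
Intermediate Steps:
$m{\left(h,V \right)} = \frac{1}{-53 + V}$
$\frac{m{\left(-138,5 \right)}}{26765} = \frac{1}{\left(-53 + 5\right) 26765} = \frac{1}{-48} \cdot \frac{1}{26765} = \left(- \frac{1}{48}\right) \frac{1}{26765} = - \frac{1}{1284720}$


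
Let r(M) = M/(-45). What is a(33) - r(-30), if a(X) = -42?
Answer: -128/3 ≈ -42.667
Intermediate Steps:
r(M) = -M/45 (r(M) = M*(-1/45) = -M/45)
a(33) - r(-30) = -42 - (-1)*(-30)/45 = -42 - 1*⅔ = -42 - ⅔ = -128/3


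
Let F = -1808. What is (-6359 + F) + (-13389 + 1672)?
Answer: -19884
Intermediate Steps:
(-6359 + F) + (-13389 + 1672) = (-6359 - 1808) + (-13389 + 1672) = -8167 - 11717 = -19884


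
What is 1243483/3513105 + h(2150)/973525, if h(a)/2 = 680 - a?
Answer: 1371695153/3908680623 ≈ 0.35094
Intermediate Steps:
h(a) = 1360 - 2*a (h(a) = 2*(680 - a) = 1360 - 2*a)
1243483/3513105 + h(2150)/973525 = 1243483/3513105 + (1360 - 2*2150)/973525 = 1243483*(1/3513105) + (1360 - 4300)*(1/973525) = 1243483/3513105 - 2940*1/973525 = 1243483/3513105 - 84/27815 = 1371695153/3908680623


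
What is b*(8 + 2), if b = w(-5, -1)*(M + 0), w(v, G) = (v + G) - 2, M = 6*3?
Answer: -1440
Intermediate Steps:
M = 18
w(v, G) = -2 + G + v (w(v, G) = (G + v) - 2 = -2 + G + v)
b = -144 (b = (-2 - 1 - 5)*(18 + 0) = -8*18 = -144)
b*(8 + 2) = -144*(8 + 2) = -144*10 = -1440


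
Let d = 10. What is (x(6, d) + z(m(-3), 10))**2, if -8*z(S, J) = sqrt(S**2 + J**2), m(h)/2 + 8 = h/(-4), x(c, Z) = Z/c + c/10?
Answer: 575161/57600 - 17*sqrt(1241)/60 ≈ 0.0042156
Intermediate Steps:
x(c, Z) = c/10 + Z/c (x(c, Z) = Z/c + c*(1/10) = Z/c + c/10 = c/10 + Z/c)
m(h) = -16 - h/2 (m(h) = -16 + 2*(h/(-4)) = -16 + 2*(h*(-1/4)) = -16 + 2*(-h/4) = -16 - h/2)
z(S, J) = -sqrt(J**2 + S**2)/8 (z(S, J) = -sqrt(S**2 + J**2)/8 = -sqrt(J**2 + S**2)/8)
(x(6, d) + z(m(-3), 10))**2 = (((1/10)*6 + 10/6) - sqrt(10**2 + (-16 - 1/2*(-3))**2)/8)**2 = ((3/5 + 10*(1/6)) - sqrt(100 + (-16 + 3/2)**2)/8)**2 = ((3/5 + 5/3) - sqrt(100 + (-29/2)**2)/8)**2 = (34/15 - sqrt(100 + 841/4)/8)**2 = (34/15 - sqrt(1241)/16)**2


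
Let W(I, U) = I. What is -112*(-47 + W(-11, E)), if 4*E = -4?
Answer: 6496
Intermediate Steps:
E = -1 (E = (¼)*(-4) = -1)
-112*(-47 + W(-11, E)) = -112*(-47 - 11) = -112*(-58) = 6496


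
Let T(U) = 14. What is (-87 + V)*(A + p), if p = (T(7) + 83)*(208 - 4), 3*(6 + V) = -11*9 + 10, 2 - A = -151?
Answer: -2446096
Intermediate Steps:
A = 153 (A = 2 - 1*(-151) = 2 + 151 = 153)
V = -107/3 (V = -6 + (-11*9 + 10)/3 = -6 + (-99 + 10)/3 = -6 + (⅓)*(-89) = -6 - 89/3 = -107/3 ≈ -35.667)
p = 19788 (p = (14 + 83)*(208 - 4) = 97*204 = 19788)
(-87 + V)*(A + p) = (-87 - 107/3)*(153 + 19788) = -368/3*19941 = -2446096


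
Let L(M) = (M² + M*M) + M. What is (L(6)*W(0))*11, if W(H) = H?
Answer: 0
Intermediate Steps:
L(M) = M + 2*M² (L(M) = (M² + M²) + M = 2*M² + M = M + 2*M²)
(L(6)*W(0))*11 = ((6*(1 + 2*6))*0)*11 = ((6*(1 + 12))*0)*11 = ((6*13)*0)*11 = (78*0)*11 = 0*11 = 0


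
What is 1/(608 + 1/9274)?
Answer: 9274/5638593 ≈ 0.0016447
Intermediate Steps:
1/(608 + 1/9274) = 1/(5638593/9274) = 9274/5638593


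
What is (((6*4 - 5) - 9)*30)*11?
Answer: 3300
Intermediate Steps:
(((6*4 - 5) - 9)*30)*11 = (((24 - 5) - 9)*30)*11 = ((19 - 9)*30)*11 = (10*30)*11 = 300*11 = 3300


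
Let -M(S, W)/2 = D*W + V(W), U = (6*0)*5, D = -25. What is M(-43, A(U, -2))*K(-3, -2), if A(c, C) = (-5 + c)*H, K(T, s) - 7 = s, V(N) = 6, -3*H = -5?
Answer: -6430/3 ≈ -2143.3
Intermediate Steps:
H = 5/3 (H = -⅓*(-5) = 5/3 ≈ 1.6667)
K(T, s) = 7 + s
U = 0 (U = 0*5 = 0)
A(c, C) = -25/3 + 5*c/3 (A(c, C) = (-5 + c)*(5/3) = -25/3 + 5*c/3)
M(S, W) = -12 + 50*W (M(S, W) = -2*(-25*W + 6) = -2*(6 - 25*W) = -12 + 50*W)
M(-43, A(U, -2))*K(-3, -2) = (-12 + 50*(-25/3 + (5/3)*0))*(7 - 2) = (-12 + 50*(-25/3 + 0))*5 = (-12 + 50*(-25/3))*5 = (-12 - 1250/3)*5 = -1286/3*5 = -6430/3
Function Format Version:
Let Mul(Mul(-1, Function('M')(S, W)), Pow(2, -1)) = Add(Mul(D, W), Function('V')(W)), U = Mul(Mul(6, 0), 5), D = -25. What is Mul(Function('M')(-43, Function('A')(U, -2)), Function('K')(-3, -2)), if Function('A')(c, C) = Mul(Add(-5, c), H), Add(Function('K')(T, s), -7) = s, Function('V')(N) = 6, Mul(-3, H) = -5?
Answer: Rational(-6430, 3) ≈ -2143.3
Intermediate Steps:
H = Rational(5, 3) (H = Mul(Rational(-1, 3), -5) = Rational(5, 3) ≈ 1.6667)
Function('K')(T, s) = Add(7, s)
U = 0 (U = Mul(0, 5) = 0)
Function('A')(c, C) = Add(Rational(-25, 3), Mul(Rational(5, 3), c)) (Function('A')(c, C) = Mul(Add(-5, c), Rational(5, 3)) = Add(Rational(-25, 3), Mul(Rational(5, 3), c)))
Function('M')(S, W) = Add(-12, Mul(50, W)) (Function('M')(S, W) = Mul(-2, Add(Mul(-25, W), 6)) = Mul(-2, Add(6, Mul(-25, W))) = Add(-12, Mul(50, W)))
Mul(Function('M')(-43, Function('A')(U, -2)), Function('K')(-3, -2)) = Mul(Add(-12, Mul(50, Add(Rational(-25, 3), Mul(Rational(5, 3), 0)))), Add(7, -2)) = Mul(Add(-12, Mul(50, Add(Rational(-25, 3), 0))), 5) = Mul(Add(-12, Mul(50, Rational(-25, 3))), 5) = Mul(Add(-12, Rational(-1250, 3)), 5) = Mul(Rational(-1286, 3), 5) = Rational(-6430, 3)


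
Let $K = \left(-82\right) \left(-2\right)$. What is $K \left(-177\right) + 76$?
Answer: $-28952$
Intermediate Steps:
$K = 164$
$K \left(-177\right) + 76 = 164 \left(-177\right) + 76 = -29028 + 76 = -28952$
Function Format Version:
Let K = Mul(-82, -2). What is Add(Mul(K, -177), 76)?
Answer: -28952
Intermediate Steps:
K = 164
Add(Mul(K, -177), 76) = Add(Mul(164, -177), 76) = Add(-29028, 76) = -28952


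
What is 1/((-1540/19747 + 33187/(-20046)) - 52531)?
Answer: -334614/17578188097 ≈ -1.9036e-5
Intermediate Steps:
1/((-1540/19747 + 33187/(-20046)) - 52531) = 1/((-1540*1/19747 + 33187*(-1/20046)) - 52531) = 1/((-220/2821 - 33187/20046) - 52531) = 1/(-580063/334614 - 52531) = 1/(-17578188097/334614) = -334614/17578188097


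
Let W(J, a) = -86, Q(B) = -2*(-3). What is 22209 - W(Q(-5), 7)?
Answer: 22295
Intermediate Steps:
Q(B) = 6
22209 - W(Q(-5), 7) = 22209 - 1*(-86) = 22209 + 86 = 22295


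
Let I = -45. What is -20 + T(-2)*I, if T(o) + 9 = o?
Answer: 475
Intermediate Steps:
T(o) = -9 + o
-20 + T(-2)*I = -20 + (-9 - 2)*(-45) = -20 - 11*(-45) = -20 + 495 = 475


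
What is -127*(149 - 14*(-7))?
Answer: -31369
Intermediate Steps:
-127*(149 - 14*(-7)) = -127*(149 + 98) = -127*247 = -31369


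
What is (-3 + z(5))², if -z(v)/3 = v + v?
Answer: 1089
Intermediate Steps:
z(v) = -6*v (z(v) = -3*(v + v) = -6*v)
(-3 + z(5))² = (-3 - 6*5)² = (-3 - 30)² = (-33)² = 1089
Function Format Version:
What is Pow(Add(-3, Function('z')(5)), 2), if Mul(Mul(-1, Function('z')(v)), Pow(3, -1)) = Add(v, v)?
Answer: 1089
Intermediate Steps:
Function('z')(v) = Mul(-6, v) (Function('z')(v) = Mul(-3, Add(v, v)) = Mul(-3, Mul(2, v)) = Mul(-6, v))
Pow(Add(-3, Function('z')(5)), 2) = Pow(Add(-3, Mul(-6, 5)), 2) = Pow(Add(-3, -30), 2) = Pow(-33, 2) = 1089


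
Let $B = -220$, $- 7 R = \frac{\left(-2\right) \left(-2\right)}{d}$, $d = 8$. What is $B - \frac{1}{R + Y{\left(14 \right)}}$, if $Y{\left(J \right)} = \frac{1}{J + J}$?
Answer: $-192$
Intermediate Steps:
$Y{\left(J \right)} = \frac{1}{2 J}$
$R = - \frac{1}{14}$ ($R = - \frac{\left(-2\right) \left(-2\right) \frac{1}{8}}{7} = - \frac{4 \cdot \frac{1}{8}}{7} = \left(- \frac{1}{7}\right) \frac{1}{2} = - \frac{1}{14} \approx -0.071429$)
$B - \frac{1}{R + Y{\left(14 \right)}} = -220 - \frac{1}{- \frac{1}{14} + \frac{1}{2 \cdot 14}} = -220 - \frac{1}{- \frac{1}{14} + \frac{1}{2} \cdot \frac{1}{14}} = -220 - \frac{1}{- \frac{1}{14} + \frac{1}{28}} = -220 - \frac{1}{- \frac{1}{28}} = -220 - -28 = -220 + 28 = -192$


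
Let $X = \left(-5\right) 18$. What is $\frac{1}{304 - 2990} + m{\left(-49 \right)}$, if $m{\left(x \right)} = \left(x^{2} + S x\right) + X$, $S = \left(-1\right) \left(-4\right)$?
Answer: $\frac{5680889}{2686} \approx 2115.0$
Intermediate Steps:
$S = 4$
$X = -90$
$m{\left(x \right)} = -90 + x^{2} + 4 x$ ($m{\left(x \right)} = \left(x^{2} + 4 x\right) - 90 = -90 + x^{2} + 4 x$)
$\frac{1}{304 - 2990} + m{\left(-49 \right)} = \frac{1}{304 - 2990} + \left(-90 + \left(-49\right)^{2} + 4 \left(-49\right)\right) = \frac{1}{-2686} - -2115 = - \frac{1}{2686} + 2115 = \frac{5680889}{2686}$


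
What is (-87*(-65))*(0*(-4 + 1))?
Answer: 0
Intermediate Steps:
(-87*(-65))*(0*(-4 + 1)) = 5655*(0*(-3)) = 5655*0 = 0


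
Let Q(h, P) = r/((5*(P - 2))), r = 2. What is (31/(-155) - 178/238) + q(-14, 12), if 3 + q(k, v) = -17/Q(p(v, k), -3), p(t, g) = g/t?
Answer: 248177/1190 ≈ 208.55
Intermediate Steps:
Q(h, P) = 2/(-10 + 5*P) (Q(h, P) = 2/((5*(P - 2))) = 2/((5*(-2 + P))) = 2/(-10 + 5*P))
q(k, v) = 419/2 (q(k, v) = -3 - 17/(2/(5*(-2 - 3))) = -3 - 17/((⅖)/(-5)) = -3 - 17/((⅖)*(-⅕)) = -3 - 17/(-2/25) = -3 - 17*(-25/2) = -3 + 425/2 = 419/2)
(31/(-155) - 178/238) + q(-14, 12) = (31/(-155) - 178/238) + 419/2 = (31*(-1/155) - 178*1/238) + 419/2 = (-⅕ - 89/119) + 419/2 = -564/595 + 419/2 = 248177/1190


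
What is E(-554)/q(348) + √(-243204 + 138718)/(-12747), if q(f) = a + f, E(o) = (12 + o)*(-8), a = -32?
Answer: 1084/79 - I*√104486/12747 ≈ 13.722 - 0.025358*I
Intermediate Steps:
E(o) = -96 - 8*o
q(f) = -32 + f
E(-554)/q(348) + √(-243204 + 138718)/(-12747) = (-96 - 8*(-554))/(-32 + 348) + √(-243204 + 138718)/(-12747) = (-96 + 4432)/316 + √(-104486)*(-1/12747) = 4336*(1/316) + (I*√104486)*(-1/12747) = 1084/79 - I*√104486/12747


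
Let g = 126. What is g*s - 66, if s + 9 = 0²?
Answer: -1200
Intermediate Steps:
s = -9 (s = -9 + 0² = -9 + 0 = -9)
g*s - 66 = 126*(-9) - 66 = -1134 - 66 = -1200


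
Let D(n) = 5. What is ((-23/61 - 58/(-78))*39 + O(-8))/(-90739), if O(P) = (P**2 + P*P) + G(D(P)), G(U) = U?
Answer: -8985/5535079 ≈ -0.0016233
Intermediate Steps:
O(P) = 5 + 2*P**2 (O(P) = (P**2 + P*P) + 5 = (P**2 + P**2) + 5 = 2*P**2 + 5 = 5 + 2*P**2)
((-23/61 - 58/(-78))*39 + O(-8))/(-90739) = ((-23/61 - 58/(-78))*39 + (5 + 2*(-8)**2))/(-90739) = ((-23*1/61 - 58*(-1/78))*39 + (5 + 2*64))*(-1/90739) = ((-23/61 + 29/39)*39 + (5 + 128))*(-1/90739) = ((872/2379)*39 + 133)*(-1/90739) = (872/61 + 133)*(-1/90739) = (8985/61)*(-1/90739) = -8985/5535079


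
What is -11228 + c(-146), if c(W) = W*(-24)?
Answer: -7724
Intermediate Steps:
c(W) = -24*W
-11228 + c(-146) = -11228 - 24*(-146) = -11228 + 3504 = -7724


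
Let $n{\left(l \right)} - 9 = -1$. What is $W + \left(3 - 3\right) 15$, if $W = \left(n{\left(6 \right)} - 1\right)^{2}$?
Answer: $49$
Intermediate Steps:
$n{\left(l \right)} = 8$ ($n{\left(l \right)} = 9 - 1 = 8$)
$W = 49$ ($W = \left(8 - 1\right)^{2} = 7^{2} = 49$)
$W + \left(3 - 3\right) 15 = 49 + \left(3 - 3\right) 15 = 49 + 0 \cdot 15 = 49 + 0 = 49$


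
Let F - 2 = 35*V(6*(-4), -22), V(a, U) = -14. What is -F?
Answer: 488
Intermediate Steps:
F = -488 (F = 2 + 35*(-14) = 2 - 490 = -488)
-F = -1*(-488) = 488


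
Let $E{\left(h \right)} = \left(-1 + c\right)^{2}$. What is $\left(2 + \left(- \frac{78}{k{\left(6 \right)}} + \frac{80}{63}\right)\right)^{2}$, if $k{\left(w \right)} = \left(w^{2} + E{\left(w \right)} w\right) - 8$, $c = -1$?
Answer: $\frac{49729}{15876} \approx 3.1323$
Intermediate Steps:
$E{\left(h \right)} = 4$ ($E{\left(h \right)} = \left(-1 - 1\right)^{2} = \left(-2\right)^{2} = 4$)
$k{\left(w \right)} = -8 + w^{2} + 4 w$ ($k{\left(w \right)} = \left(w^{2} + 4 w\right) - 8 = -8 + w^{2} + 4 w$)
$\left(2 + \left(- \frac{78}{k{\left(6 \right)}} + \frac{80}{63}\right)\right)^{2} = \left(2 + \left(- \frac{78}{-8 + 6^{2} + 4 \cdot 6} + \frac{80}{63}\right)\right)^{2} = \left(2 + \left(- \frac{78}{-8 + 36 + 24} + 80 \cdot \frac{1}{63}\right)\right)^{2} = \left(2 + \left(- \frac{78}{52} + \frac{80}{63}\right)\right)^{2} = \left(2 + \left(\left(-78\right) \frac{1}{52} + \frac{80}{63}\right)\right)^{2} = \left(2 + \left(- \frac{3}{2} + \frac{80}{63}\right)\right)^{2} = \left(2 - \frac{29}{126}\right)^{2} = \left(\frac{223}{126}\right)^{2} = \frac{49729}{15876}$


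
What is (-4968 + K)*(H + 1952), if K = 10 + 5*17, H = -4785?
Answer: 13805209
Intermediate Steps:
K = 95 (K = 10 + 85 = 95)
(-4968 + K)*(H + 1952) = (-4968 + 95)*(-4785 + 1952) = -4873*(-2833) = 13805209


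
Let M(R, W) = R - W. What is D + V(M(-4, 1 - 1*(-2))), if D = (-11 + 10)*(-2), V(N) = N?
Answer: -5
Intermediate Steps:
D = 2 (D = -1*(-2) = 2)
D + V(M(-4, 1 - 1*(-2))) = 2 + (-4 - (1 - 1*(-2))) = 2 + (-4 - (1 + 2)) = 2 + (-4 - 1*3) = 2 + (-4 - 3) = 2 - 7 = -5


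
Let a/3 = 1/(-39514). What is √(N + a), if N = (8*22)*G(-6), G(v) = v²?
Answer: √9892752739314/39514 ≈ 79.599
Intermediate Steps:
a = -3/39514 (a = 3/(-39514) = 3*(-1/39514) = -3/39514 ≈ -7.5922e-5)
N = 6336 (N = (8*22)*(-6)² = 176*36 = 6336)
√(N + a) = √(6336 - 3/39514) = √(250360701/39514) = √9892752739314/39514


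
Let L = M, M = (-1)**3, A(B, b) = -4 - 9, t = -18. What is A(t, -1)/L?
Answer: 13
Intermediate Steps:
A(B, b) = -13
M = -1
L = -1
A(t, -1)/L = -13/(-1) = -13*(-1) = 13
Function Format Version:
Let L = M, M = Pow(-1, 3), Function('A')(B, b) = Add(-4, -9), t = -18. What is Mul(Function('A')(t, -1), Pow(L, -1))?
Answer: 13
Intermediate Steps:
Function('A')(B, b) = -13
M = -1
L = -1
Mul(Function('A')(t, -1), Pow(L, -1)) = Mul(-13, Pow(-1, -1)) = Mul(-13, -1) = 13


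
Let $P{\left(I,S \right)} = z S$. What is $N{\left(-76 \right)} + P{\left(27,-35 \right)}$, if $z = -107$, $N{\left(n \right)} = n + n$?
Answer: $3593$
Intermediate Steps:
$N{\left(n \right)} = 2 n$
$P{\left(I,S \right)} = - 107 S$
$N{\left(-76 \right)} + P{\left(27,-35 \right)} = 2 \left(-76\right) - -3745 = -152 + 3745 = 3593$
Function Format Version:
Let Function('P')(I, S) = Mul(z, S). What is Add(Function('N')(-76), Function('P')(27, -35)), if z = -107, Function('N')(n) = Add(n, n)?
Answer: 3593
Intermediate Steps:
Function('N')(n) = Mul(2, n)
Function('P')(I, S) = Mul(-107, S)
Add(Function('N')(-76), Function('P')(27, -35)) = Add(Mul(2, -76), Mul(-107, -35)) = Add(-152, 3745) = 3593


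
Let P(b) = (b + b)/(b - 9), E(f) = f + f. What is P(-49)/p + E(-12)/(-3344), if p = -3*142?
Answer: 4145/1290993 ≈ 0.0032107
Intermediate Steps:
E(f) = 2*f
p = -426
P(b) = 2*b/(-9 + b) (P(b) = (2*b)/(-9 + b) = 2*b/(-9 + b))
P(-49)/p + E(-12)/(-3344) = (2*(-49)/(-9 - 49))/(-426) + (2*(-12))/(-3344) = (2*(-49)/(-58))*(-1/426) - 24*(-1/3344) = (2*(-49)*(-1/58))*(-1/426) + 3/418 = (49/29)*(-1/426) + 3/418 = -49/12354 + 3/418 = 4145/1290993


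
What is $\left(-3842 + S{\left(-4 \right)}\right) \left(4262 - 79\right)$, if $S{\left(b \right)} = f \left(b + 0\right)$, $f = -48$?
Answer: $-15267950$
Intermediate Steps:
$S{\left(b \right)} = - 48 b$ ($S{\left(b \right)} = - 48 \left(b + 0\right) = - 48 b$)
$\left(-3842 + S{\left(-4 \right)}\right) \left(4262 - 79\right) = \left(-3842 - -192\right) \left(4262 - 79\right) = \left(-3842 + 192\right) 4183 = \left(-3650\right) 4183 = -15267950$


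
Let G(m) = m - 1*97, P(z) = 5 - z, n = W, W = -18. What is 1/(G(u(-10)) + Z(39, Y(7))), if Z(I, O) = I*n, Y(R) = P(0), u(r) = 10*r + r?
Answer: -1/909 ≈ -0.0011001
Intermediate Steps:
n = -18
u(r) = 11*r
Y(R) = 5 (Y(R) = 5 - 1*0 = 5 + 0 = 5)
Z(I, O) = -18*I (Z(I, O) = I*(-18) = -18*I)
G(m) = -97 + m (G(m) = m - 97 = -97 + m)
1/(G(u(-10)) + Z(39, Y(7))) = 1/((-97 + 11*(-10)) - 18*39) = 1/((-97 - 110) - 702) = 1/(-207 - 702) = 1/(-909) = -1/909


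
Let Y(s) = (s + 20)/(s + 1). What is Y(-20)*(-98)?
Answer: 0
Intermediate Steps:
Y(s) = (20 + s)/(1 + s)
Y(-20)*(-98) = ((20 - 20)/(1 - 20))*(-98) = (0/(-19))*(-98) = -1/19*0*(-98) = 0*(-98) = 0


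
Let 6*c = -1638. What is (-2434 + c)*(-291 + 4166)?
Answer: -10489625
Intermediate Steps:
c = -273 (c = (⅙)*(-1638) = -273)
(-2434 + c)*(-291 + 4166) = (-2434 - 273)*(-291 + 4166) = -2707*3875 = -10489625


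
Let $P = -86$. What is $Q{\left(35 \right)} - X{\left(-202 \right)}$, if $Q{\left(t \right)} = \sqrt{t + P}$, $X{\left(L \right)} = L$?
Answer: $202 + i \sqrt{51} \approx 202.0 + 7.1414 i$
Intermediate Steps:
$Q{\left(t \right)} = \sqrt{-86 + t}$ ($Q{\left(t \right)} = \sqrt{t - 86} = \sqrt{-86 + t}$)
$Q{\left(35 \right)} - X{\left(-202 \right)} = \sqrt{-86 + 35} - -202 = \sqrt{-51} + 202 = i \sqrt{51} + 202 = 202 + i \sqrt{51}$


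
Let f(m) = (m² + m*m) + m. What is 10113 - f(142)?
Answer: -30357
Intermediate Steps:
f(m) = m + 2*m² (f(m) = (m² + m²) + m = 2*m² + m = m + 2*m²)
10113 - f(142) = 10113 - 142*(1 + 2*142) = 10113 - 142*(1 + 284) = 10113 - 142*285 = 10113 - 1*40470 = 10113 - 40470 = -30357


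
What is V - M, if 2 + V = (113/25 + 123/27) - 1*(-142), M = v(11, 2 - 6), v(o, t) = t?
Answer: 34442/225 ≈ 153.08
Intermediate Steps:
M = -4 (M = 2 - 6 = -4)
V = 33542/225 (V = -2 + ((113/25 + 123/27) - 1*(-142)) = -2 + ((113*(1/25) + 123*(1/27)) + 142) = -2 + ((113/25 + 41/9) + 142) = -2 + (2042/225 + 142) = -2 + 33992/225 = 33542/225 ≈ 149.08)
V - M = 33542/225 - 1*(-4) = 33542/225 + 4 = 34442/225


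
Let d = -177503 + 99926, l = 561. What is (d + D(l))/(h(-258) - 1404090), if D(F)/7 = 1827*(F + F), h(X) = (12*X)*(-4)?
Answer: -4757227/463902 ≈ -10.255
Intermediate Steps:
h(X) = -48*X
D(F) = 25578*F (D(F) = 7*(1827*(F + F)) = 7*(1827*(2*F)) = 7*(3654*F) = 25578*F)
d = -77577
(d + D(l))/(h(-258) - 1404090) = (-77577 + 25578*561)/(-48*(-258) - 1404090) = (-77577 + 14349258)/(12384 - 1404090) = 14271681/(-1391706) = 14271681*(-1/1391706) = -4757227/463902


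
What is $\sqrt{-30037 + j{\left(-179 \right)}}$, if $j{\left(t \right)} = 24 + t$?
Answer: $4 i \sqrt{1887} \approx 173.76 i$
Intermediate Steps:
$\sqrt{-30037 + j{\left(-179 \right)}} = \sqrt{-30037 + \left(24 - 179\right)} = \sqrt{-30037 - 155} = \sqrt{-30192} = 4 i \sqrt{1887}$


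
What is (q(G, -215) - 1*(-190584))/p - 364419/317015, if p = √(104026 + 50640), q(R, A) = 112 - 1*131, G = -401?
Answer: -364419/317015 + 190565*√154666/154666 ≈ 483.41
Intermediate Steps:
q(R, A) = -19 (q(R, A) = 112 - 131 = -19)
p = √154666 ≈ 393.28
(q(G, -215) - 1*(-190584))/p - 364419/317015 = (-19 - 1*(-190584))/(√154666) - 364419/317015 = (-19 + 190584)*(√154666/154666) - 364419*1/317015 = 190565*(√154666/154666) - 364419/317015 = 190565*√154666/154666 - 364419/317015 = -364419/317015 + 190565*√154666/154666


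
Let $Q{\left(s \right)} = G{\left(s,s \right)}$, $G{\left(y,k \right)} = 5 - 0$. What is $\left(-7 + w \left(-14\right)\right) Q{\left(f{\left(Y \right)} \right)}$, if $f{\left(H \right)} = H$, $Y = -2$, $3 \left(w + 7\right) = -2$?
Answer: $\frac{1505}{3} \approx 501.67$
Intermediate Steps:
$w = - \frac{23}{3}$ ($w = -7 + \frac{1}{3} \left(-2\right) = -7 - \frac{2}{3} = - \frac{23}{3} \approx -7.6667$)
$G{\left(y,k \right)} = 5$ ($G{\left(y,k \right)} = 5 + 0 = 5$)
$Q{\left(s \right)} = 5$
$\left(-7 + w \left(-14\right)\right) Q{\left(f{\left(Y \right)} \right)} = \left(-7 - - \frac{322}{3}\right) 5 = \left(-7 + \frac{322}{3}\right) 5 = \frac{301}{3} \cdot 5 = \frac{1505}{3}$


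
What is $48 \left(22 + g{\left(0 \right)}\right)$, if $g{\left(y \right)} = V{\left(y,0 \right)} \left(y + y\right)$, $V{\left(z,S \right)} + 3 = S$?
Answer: $1056$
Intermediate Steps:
$V{\left(z,S \right)} = -3 + S$
$g{\left(y \right)} = - 6 y$ ($g{\left(y \right)} = \left(-3 + 0\right) \left(y + y\right) = - 3 \cdot 2 y = - 6 y$)
$48 \left(22 + g{\left(0 \right)}\right) = 48 \left(22 - 0\right) = 48 \left(22 + 0\right) = 48 \cdot 22 = 1056$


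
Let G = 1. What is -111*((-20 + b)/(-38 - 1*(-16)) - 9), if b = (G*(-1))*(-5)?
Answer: 20313/22 ≈ 923.32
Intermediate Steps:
b = 5 (b = (1*(-1))*(-5) = -1*(-5) = 5)
-111*((-20 + b)/(-38 - 1*(-16)) - 9) = -111*((-20 + 5)/(-38 - 1*(-16)) - 9) = -111*(-15/(-38 + 16) - 9) = -111*(-15/(-22) - 9) = -111*(-15*(-1/22) - 9) = -111*(15/22 - 9) = -111*(-183/22) = 20313/22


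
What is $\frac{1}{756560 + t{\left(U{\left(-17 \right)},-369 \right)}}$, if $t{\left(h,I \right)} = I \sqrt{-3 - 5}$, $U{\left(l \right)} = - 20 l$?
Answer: $\frac{94570}{71548015361} + \frac{369 i \sqrt{2}}{286192061444} \approx 1.3218 \cdot 10^{-6} + 1.8234 \cdot 10^{-9} i$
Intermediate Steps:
$t{\left(h,I \right)} = 2 i I \sqrt{2}$ ($t{\left(h,I \right)} = I \sqrt{-8} = I 2 i \sqrt{2} = 2 i I \sqrt{2}$)
$\frac{1}{756560 + t{\left(U{\left(-17 \right)},-369 \right)}} = \frac{1}{756560 + 2 i \left(-369\right) \sqrt{2}} = \frac{1}{756560 - 738 i \sqrt{2}}$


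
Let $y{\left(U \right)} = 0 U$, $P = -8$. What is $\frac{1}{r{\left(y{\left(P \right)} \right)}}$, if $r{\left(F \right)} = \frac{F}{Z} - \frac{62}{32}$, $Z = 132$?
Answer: $- \frac{16}{31} \approx -0.51613$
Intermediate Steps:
$y{\left(U \right)} = 0$
$r{\left(F \right)} = - \frac{31}{16} + \frac{F}{132}$ ($r{\left(F \right)} = \frac{F}{132} - \frac{62}{32} = F \frac{1}{132} - \frac{31}{16} = \frac{F}{132} - \frac{31}{16} = - \frac{31}{16} + \frac{F}{132}$)
$\frac{1}{r{\left(y{\left(P \right)} \right)}} = \frac{1}{- \frac{31}{16} + \frac{1}{132} \cdot 0} = \frac{1}{- \frac{31}{16} + 0} = \frac{1}{- \frac{31}{16}} = - \frac{16}{31}$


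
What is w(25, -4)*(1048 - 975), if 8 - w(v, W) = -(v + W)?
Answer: 2117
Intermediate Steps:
w(v, W) = 8 + W + v (w(v, W) = 8 - (-1)*(v + W) = 8 - (-1)*(W + v) = 8 - (-W - v) = 8 + (W + v) = 8 + W + v)
w(25, -4)*(1048 - 975) = (8 - 4 + 25)*(1048 - 975) = 29*73 = 2117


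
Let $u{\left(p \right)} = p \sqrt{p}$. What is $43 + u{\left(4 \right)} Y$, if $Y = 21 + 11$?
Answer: $299$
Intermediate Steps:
$Y = 32$
$u{\left(p \right)} = p^{\frac{3}{2}}$
$43 + u{\left(4 \right)} Y = 43 + 4^{\frac{3}{2}} \cdot 32 = 43 + 8 \cdot 32 = 43 + 256 = 299$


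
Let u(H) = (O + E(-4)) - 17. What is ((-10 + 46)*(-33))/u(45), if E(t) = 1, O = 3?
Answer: 1188/13 ≈ 91.385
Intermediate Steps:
u(H) = -13 (u(H) = (3 + 1) - 17 = 4 - 17 = -13)
((-10 + 46)*(-33))/u(45) = ((-10 + 46)*(-33))/(-13) = (36*(-33))*(-1/13) = -1188*(-1/13) = 1188/13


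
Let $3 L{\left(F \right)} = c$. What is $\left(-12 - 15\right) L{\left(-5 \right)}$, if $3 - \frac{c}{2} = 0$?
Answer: $-54$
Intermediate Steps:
$c = 6$ ($c = 6 - 0 = 6 + 0 = 6$)
$L{\left(F \right)} = 2$ ($L{\left(F \right)} = \frac{1}{3} \cdot 6 = 2$)
$\left(-12 - 15\right) L{\left(-5 \right)} = \left(-12 - 15\right) 2 = \left(-27\right) 2 = -54$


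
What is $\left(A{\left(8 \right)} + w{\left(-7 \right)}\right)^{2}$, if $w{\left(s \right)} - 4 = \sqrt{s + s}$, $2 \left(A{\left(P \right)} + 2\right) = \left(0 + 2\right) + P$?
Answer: $\left(7 + i \sqrt{14}\right)^{2} \approx 35.0 + 52.383 i$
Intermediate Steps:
$A{\left(P \right)} = -1 + \frac{P}{2}$ ($A{\left(P \right)} = -2 + \frac{\left(0 + 2\right) + P}{2} = -2 + \frac{2 + P}{2} = -2 + \left(1 + \frac{P}{2}\right) = -1 + \frac{P}{2}$)
$w{\left(s \right)} = 4 + \sqrt{2} \sqrt{s}$ ($w{\left(s \right)} = 4 + \sqrt{s + s} = 4 + \sqrt{2 s} = 4 + \sqrt{2} \sqrt{s}$)
$\left(A{\left(8 \right)} + w{\left(-7 \right)}\right)^{2} = \left(\left(-1 + \frac{1}{2} \cdot 8\right) + \left(4 + \sqrt{2} \sqrt{-7}\right)\right)^{2} = \left(\left(-1 + 4\right) + \left(4 + \sqrt{2} i \sqrt{7}\right)\right)^{2} = \left(3 + \left(4 + i \sqrt{14}\right)\right)^{2} = \left(7 + i \sqrt{14}\right)^{2}$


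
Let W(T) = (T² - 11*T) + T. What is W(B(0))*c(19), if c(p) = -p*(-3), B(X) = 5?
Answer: -1425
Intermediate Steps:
c(p) = 3*p
W(T) = T² - 10*T
W(B(0))*c(19) = (5*(-10 + 5))*(3*19) = (5*(-5))*57 = -25*57 = -1425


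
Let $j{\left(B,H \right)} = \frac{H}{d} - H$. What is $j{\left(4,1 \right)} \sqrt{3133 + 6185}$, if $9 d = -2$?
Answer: $- \frac{11 \sqrt{9318}}{2} \approx -530.91$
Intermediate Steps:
$d = - \frac{2}{9}$ ($d = \frac{1}{9} \left(-2\right) = - \frac{2}{9} \approx -0.22222$)
$j{\left(B,H \right)} = - \frac{11 H}{2}$ ($j{\left(B,H \right)} = \frac{H}{- \frac{2}{9}} - H = H \left(- \frac{9}{2}\right) - H = - \frac{9 H}{2} - H = - \frac{11 H}{2}$)
$j{\left(4,1 \right)} \sqrt{3133 + 6185} = \left(- \frac{11}{2}\right) 1 \sqrt{3133 + 6185} = - \frac{11 \sqrt{9318}}{2}$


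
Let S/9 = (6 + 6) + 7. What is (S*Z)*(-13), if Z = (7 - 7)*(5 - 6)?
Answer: 0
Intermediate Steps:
S = 171 (S = 9*((6 + 6) + 7) = 9*(12 + 7) = 9*19 = 171)
Z = 0 (Z = 0*(-1) = 0)
(S*Z)*(-13) = (171*0)*(-13) = 0*(-13) = 0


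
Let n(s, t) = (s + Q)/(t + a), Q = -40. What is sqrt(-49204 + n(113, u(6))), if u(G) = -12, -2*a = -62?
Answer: 3*I*sqrt(1973473)/19 ≈ 221.81*I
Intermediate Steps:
a = 31 (a = -1/2*(-62) = 31)
n(s, t) = (-40 + s)/(31 + t) (n(s, t) = (s - 40)/(t + 31) = (-40 + s)/(31 + t))
sqrt(-49204 + n(113, u(6))) = sqrt(-49204 + (-40 + 113)/(31 - 12)) = sqrt(-49204 + 73/19) = sqrt(-934803/19) = 3*I*sqrt(1973473)/19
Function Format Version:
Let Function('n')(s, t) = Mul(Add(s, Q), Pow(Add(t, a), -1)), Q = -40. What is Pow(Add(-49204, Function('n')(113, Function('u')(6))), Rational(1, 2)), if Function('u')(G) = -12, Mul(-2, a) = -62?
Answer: Mul(Rational(3, 19), I, Pow(1973473, Rational(1, 2))) ≈ Mul(221.81, I)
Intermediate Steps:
a = 31 (a = Mul(Rational(-1, 2), -62) = 31)
Function('n')(s, t) = Mul(Pow(Add(31, t), -1), Add(-40, s)) (Function('n')(s, t) = Mul(Add(s, -40), Pow(Add(t, 31), -1)) = Mul(Add(-40, s), Pow(Add(31, t), -1)) = Mul(Pow(Add(31, t), -1), Add(-40, s)))
Pow(Add(-49204, Function('n')(113, Function('u')(6))), Rational(1, 2)) = Pow(Add(-49204, Mul(Pow(Add(31, -12), -1), Add(-40, 113))), Rational(1, 2)) = Pow(Add(-49204, Mul(Pow(19, -1), 73)), Rational(1, 2)) = Pow(Add(-49204, Mul(Rational(1, 19), 73)), Rational(1, 2)) = Pow(Add(-49204, Rational(73, 19)), Rational(1, 2)) = Pow(Rational(-934803, 19), Rational(1, 2)) = Mul(Rational(3, 19), I, Pow(1973473, Rational(1, 2)))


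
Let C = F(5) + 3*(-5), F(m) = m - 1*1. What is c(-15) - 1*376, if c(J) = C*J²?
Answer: -2851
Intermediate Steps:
F(m) = -1 + m (F(m) = m - 1 = -1 + m)
C = -11 (C = (-1 + 5) + 3*(-5) = 4 - 15 = -11)
c(J) = -11*J²
c(-15) - 1*376 = -11*(-15)² - 1*376 = -11*225 - 376 = -2475 - 376 = -2851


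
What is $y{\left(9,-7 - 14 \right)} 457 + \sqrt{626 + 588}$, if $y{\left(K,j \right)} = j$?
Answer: $-9597 + \sqrt{1214} \approx -9562.2$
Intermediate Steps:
$y{\left(9,-7 - 14 \right)} 457 + \sqrt{626 + 588} = \left(-7 - 14\right) 457 + \sqrt{626 + 588} = \left(-21\right) 457 + \sqrt{1214} = -9597 + \sqrt{1214}$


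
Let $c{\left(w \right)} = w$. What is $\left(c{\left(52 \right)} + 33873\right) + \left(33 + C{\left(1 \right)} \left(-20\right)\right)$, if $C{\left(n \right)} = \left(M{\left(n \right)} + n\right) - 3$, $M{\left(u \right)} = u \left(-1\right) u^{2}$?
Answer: $34018$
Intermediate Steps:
$M{\left(u \right)} = - u^{3}$ ($M{\left(u \right)} = - u u^{2} = - u^{3}$)
$C{\left(n \right)} = -3 + n - n^{3}$ ($C{\left(n \right)} = \left(- n^{3} + n\right) - 3 = \left(n - n^{3}\right) - 3 = -3 + n - n^{3}$)
$\left(c{\left(52 \right)} + 33873\right) + \left(33 + C{\left(1 \right)} \left(-20\right)\right) = \left(52 + 33873\right) + \left(33 + \left(-3 + 1 - 1^{3}\right) \left(-20\right)\right) = 33925 + \left(33 + \left(-3 + 1 - 1\right) \left(-20\right)\right) = 33925 + \left(33 - -60\right) = 33925 + \left(33 + 60\right) = 33925 + 93 = 34018$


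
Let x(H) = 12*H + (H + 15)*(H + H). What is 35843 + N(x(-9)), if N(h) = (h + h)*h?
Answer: 129155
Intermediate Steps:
x(H) = 12*H + 2*H*(15 + H) (x(H) = 12*H + (15 + H)*(2*H) = 12*H + 2*H*(15 + H))
N(h) = 2*h**2 (N(h) = (2*h)*h = 2*h**2)
35843 + N(x(-9)) = 35843 + 2*(2*(-9)*(21 - 9))**2 = 35843 + 2*(2*(-9)*12)**2 = 35843 + 2*(-216)**2 = 35843 + 2*46656 = 35843 + 93312 = 129155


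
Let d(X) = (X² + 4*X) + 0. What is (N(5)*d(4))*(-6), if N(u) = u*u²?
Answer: -24000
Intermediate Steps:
N(u) = u³
d(X) = X² + 4*X
(N(5)*d(4))*(-6) = (5³*(4*(4 + 4)))*(-6) = (125*(4*8))*(-6) = (125*32)*(-6) = 4000*(-6) = -24000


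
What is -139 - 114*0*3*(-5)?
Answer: -139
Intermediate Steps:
-139 - 114*0*3*(-5) = -139 - 0*(-5) = -139 - 114*0 = -139 + 0 = -139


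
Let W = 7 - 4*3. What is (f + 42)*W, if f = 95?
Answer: -685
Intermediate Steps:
W = -5 (W = 7 - 12 = -5)
(f + 42)*W = (95 + 42)*(-5) = 137*(-5) = -685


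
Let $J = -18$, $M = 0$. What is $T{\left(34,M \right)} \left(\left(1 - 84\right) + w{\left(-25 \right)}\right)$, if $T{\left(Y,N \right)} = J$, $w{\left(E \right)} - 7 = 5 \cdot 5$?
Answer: $918$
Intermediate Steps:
$w{\left(E \right)} = 32$ ($w{\left(E \right)} = 7 + 5 \cdot 5 = 7 + 25 = 32$)
$T{\left(Y,N \right)} = -18$
$T{\left(34,M \right)} \left(\left(1 - 84\right) + w{\left(-25 \right)}\right) = - 18 \left(\left(1 - 84\right) + 32\right) = - 18 \left(-83 + 32\right) = \left(-18\right) \left(-51\right) = 918$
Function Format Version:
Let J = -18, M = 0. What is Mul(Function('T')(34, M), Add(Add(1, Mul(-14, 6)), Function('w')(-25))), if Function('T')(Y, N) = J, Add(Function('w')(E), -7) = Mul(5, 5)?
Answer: 918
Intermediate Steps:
Function('w')(E) = 32 (Function('w')(E) = Add(7, Mul(5, 5)) = Add(7, 25) = 32)
Function('T')(Y, N) = -18
Mul(Function('T')(34, M), Add(Add(1, Mul(-14, 6)), Function('w')(-25))) = Mul(-18, Add(Add(1, Mul(-14, 6)), 32)) = Mul(-18, Add(Add(1, -84), 32)) = Mul(-18, Add(-83, 32)) = Mul(-18, -51) = 918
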